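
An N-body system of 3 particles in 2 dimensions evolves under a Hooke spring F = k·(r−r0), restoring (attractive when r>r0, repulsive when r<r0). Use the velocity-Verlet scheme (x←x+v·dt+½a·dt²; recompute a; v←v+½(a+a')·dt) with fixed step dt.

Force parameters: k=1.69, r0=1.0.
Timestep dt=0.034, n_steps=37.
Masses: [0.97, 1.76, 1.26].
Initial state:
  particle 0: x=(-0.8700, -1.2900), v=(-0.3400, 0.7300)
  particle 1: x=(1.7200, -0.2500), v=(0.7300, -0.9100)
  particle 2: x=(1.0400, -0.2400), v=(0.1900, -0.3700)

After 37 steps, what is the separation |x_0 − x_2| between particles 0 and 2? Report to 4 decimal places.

step 0: x0=(-0.8700, -1.2900) x1=(1.7200, -0.2500) x2=(1.0400, -0.2400)
step 1: x0=(-0.8788, -1.2639) x1=(1.7441, -0.2813) x2=(1.0454, -0.2530)
step 2: x0=(-0.8822, -1.2355) x1=(1.7666, -0.3133) x2=(1.0487, -0.2669)
step 3: x0=(-0.8800, -1.2048) x1=(1.7876, -0.3460) x2=(1.0500, -0.2815)
step 4: x0=(-0.8723, -1.1720) x1=(1.8069, -0.3794) x2=(1.0493, -0.2968)
step 5: x0=(-0.8592, -1.1373) x1=(1.8246, -0.4133) x2=(1.0467, -0.3129)
step 6: x0=(-0.8405, -1.1008) x1=(1.8406, -0.4478) x2=(1.0422, -0.3295)
step 7: x0=(-0.8165, -1.0626) x1=(1.8550, -0.4828) x2=(1.0359, -0.3467)
step 8: x0=(-0.7872, -1.0230) x1=(1.8676, -0.5182) x2=(1.0279, -0.3644)
step 9: x0=(-0.7528, -0.9821) x1=(1.8785, -0.5540) x2=(1.0184, -0.3826)
step 10: x0=(-0.7134, -0.9401) x1=(1.8878, -0.5901) x2=(1.0074, -0.4012)
step 11: x0=(-0.6692, -0.8972) x1=(1.8954, -0.6265) x2=(0.9950, -0.4201)
step 12: x0=(-0.6205, -0.8535) x1=(1.9013, -0.6631) x2=(0.9815, -0.4393)
step 13: x0=(-0.5674, -0.8093) x1=(1.9056, -0.6998) x2=(0.9669, -0.4587)
step 14: x0=(-0.5102, -0.7647) x1=(1.9082, -0.7366) x2=(0.9513, -0.4783)
step 15: x0=(-0.4492, -0.7199) x1=(1.9093, -0.7735) x2=(0.9350, -0.4980)
step 16: x0=(-0.3847, -0.6750) x1=(1.9089, -0.8103) x2=(0.9181, -0.5179)
step 17: x0=(-0.3169, -0.6302) x1=(1.9070, -0.8470) x2=(0.9008, -0.5378)
step 18: x0=(-0.2462, -0.5856) x1=(1.9037, -0.8835) x2=(0.8832, -0.5578)
step 19: x0=(-0.1729, -0.5413) x1=(1.8991, -0.9199) x2=(0.8656, -0.5778)
step 20: x0=(-0.0973, -0.4974) x1=(1.8931, -0.9560) x2=(0.8479, -0.5979)
step 21: x0=(-0.0198, -0.4540) x1=(1.8859, -0.9918) x2=(0.8306, -0.6180)
step 22: x0=(0.0594, -0.4110) x1=(1.8775, -1.0272) x2=(0.8136, -0.6382)
step 23: x0=(0.1399, -0.3686) x1=(1.8680, -1.0623) x2=(0.7971, -0.6586)
step 24: x0=(0.2214, -0.3265) x1=(1.8575, -1.0970) x2=(0.7812, -0.6792)
step 25: x0=(0.3039, -0.2848) x1=(1.8460, -1.1312) x2=(0.7660, -0.7003)
step 26: x0=(0.3872, -0.2433) x1=(1.8336, -1.1649) x2=(0.7514, -0.7217)
step 27: x0=(0.4712, -0.2019) x1=(1.8204, -1.1982) x2=(0.7375, -0.7438)
step 28: x0=(0.5559, -0.1607) x1=(1.8064, -1.2309) x2=(0.7241, -0.7666)
step 29: x0=(0.6414, -0.1195) x1=(1.7916, -1.2631) x2=(0.7111, -0.7900)
step 30: x0=(0.7278, -0.0786) x1=(1.7762, -1.2947) x2=(0.6984, -0.8140)
step 31: x0=(0.8149, -0.0381) x1=(1.7601, -1.3257) x2=(0.6859, -0.8385)
step 32: x0=(0.9029, 0.0018) x1=(1.7435, -1.3562) x2=(0.6737, -0.8635)
step 33: x0=(0.9915, 0.0409) x1=(1.7264, -1.3859) x2=(0.6617, -0.8887)
step 34: x0=(1.0807, 0.0790) x1=(1.7087, -1.4150) x2=(0.6499, -0.9141)
step 35: x0=(1.1703, 0.1157) x1=(1.6907, -1.4434) x2=(0.6383, -0.9394)
step 36: x0=(1.2601, 0.1509) x1=(1.6722, -1.4710) x2=(0.6272, -0.9646)
step 37: x0=(1.3500, 0.1843) x1=(1.6534, -1.4978) x2=(0.6165, -0.9896)

1.3842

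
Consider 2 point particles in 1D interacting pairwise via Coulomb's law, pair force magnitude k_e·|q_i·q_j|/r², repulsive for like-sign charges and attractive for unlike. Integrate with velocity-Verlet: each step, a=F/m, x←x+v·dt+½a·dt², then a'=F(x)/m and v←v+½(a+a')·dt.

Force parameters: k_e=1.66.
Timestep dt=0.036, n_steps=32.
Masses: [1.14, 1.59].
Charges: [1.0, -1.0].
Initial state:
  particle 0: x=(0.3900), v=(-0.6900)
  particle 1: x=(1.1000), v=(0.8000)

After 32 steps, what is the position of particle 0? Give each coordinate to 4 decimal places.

step 0: x0=(0.3900) x1=(1.1000)
step 1: x0=(0.3670) x1=(1.1275)
step 2: x0=(0.3473) x1=(1.1526)
step 3: x0=(0.3305) x1=(1.1756)
step 4: x0=(0.3164) x1=(1.1967)
step 5: x0=(0.3047) x1=(1.2161)
step 6: x0=(0.2952) x1=(1.2339)
step 7: x0=(0.2879) x1=(1.2501)
step 8: x0=(0.2827) x1=(1.2649)
step 9: x0=(0.2793) x1=(1.2783)
step 10: x0=(0.2779) x1=(1.2903)
step 11: x0=(0.2783) x1=(1.3009)
step 12: x0=(0.2806) x1=(1.3103)
step 13: x0=(0.2846) x1=(1.3185)
step 14: x0=(0.2904) x1=(1.3253)
step 15: x0=(0.2979) x1=(1.3309)
step 16: x0=(0.3072) x1=(1.3352)
step 17: x0=(0.3183) x1=(1.3383)
step 18: x0=(0.3312) x1=(1.3400)
step 19: x0=(0.3459) x1=(1.3404)
step 20: x0=(0.3626) x1=(1.3394)
step 21: x0=(0.3813) x1=(1.3371)
step 22: x0=(0.4020) x1=(1.3332)
step 23: x0=(0.4249) x1=(1.3278)
step 24: x0=(0.4501) x1=(1.3207)
step 25: x0=(0.4777) x1=(1.3118)
step 26: x0=(0.5081) x1=(1.3010)
step 27: x0=(0.5415) x1=(1.2881)
step 28: x0=(0.5783) x1=(1.2727)
step 29: x0=(0.6190) x1=(1.2545)
step 30: x0=(0.6644) x1=(1.2329)
step 31: x0=(0.7156) x1=(1.2072)
step 32: x0=(0.7747) x1=(1.1759)

(0.7747)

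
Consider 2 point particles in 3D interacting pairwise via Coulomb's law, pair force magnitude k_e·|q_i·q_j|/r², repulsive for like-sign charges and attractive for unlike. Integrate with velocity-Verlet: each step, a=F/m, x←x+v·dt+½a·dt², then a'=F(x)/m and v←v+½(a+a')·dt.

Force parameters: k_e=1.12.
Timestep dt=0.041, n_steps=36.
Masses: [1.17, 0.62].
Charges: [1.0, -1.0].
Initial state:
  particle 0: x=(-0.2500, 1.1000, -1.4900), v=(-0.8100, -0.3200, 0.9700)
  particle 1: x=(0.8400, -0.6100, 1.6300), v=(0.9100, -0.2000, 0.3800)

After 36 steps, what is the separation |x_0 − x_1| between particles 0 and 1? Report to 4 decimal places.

4.3494

step 0: x0=(-0.2500, 1.1000, -1.4900) x1=(0.8400, -0.6100, 1.6300)
step 1: x0=(-0.2832, 1.0869, -1.4502) x1=(0.8773, -0.6181, 1.6455)
step 2: x0=(-0.3163, 1.0737, -1.4103) x1=(0.9145, -0.6262, 1.6608)
step 3: x0=(-0.3495, 1.0604, -1.3703) x1=(0.9516, -0.6341, 1.6759)
step 4: x0=(-0.3825, 1.0471, -1.3301) x1=(0.9887, -0.6420, 1.6909)
step 5: x0=(-0.4156, 1.0337, -1.2899) x1=(1.0257, -0.6497, 1.7056)
step 6: x0=(-0.4486, 1.0203, -1.2497) x1=(1.0626, -0.6574, 1.7202)
step 7: x0=(-0.4815, 1.0069, -1.2093) x1=(1.0994, -0.6649, 1.7346)
step 8: x0=(-0.5144, 0.9933, -1.1688) x1=(1.1361, -0.6724, 1.7489)
step 9: x0=(-0.5473, 0.9798, -1.1282) x1=(1.1727, -0.6798, 1.7630)
step 10: x0=(-0.5800, 0.9662, -1.0876) x1=(1.2092, -0.6870, 1.7769)
step 11: x0=(-0.6128, 0.9525, -1.0468) x1=(1.2456, -0.6942, 1.7906)
step 12: x0=(-0.6455, 0.9388, -1.0060) x1=(1.2819, -0.7013, 1.8042)
step 13: x0=(-0.6781, 0.9250, -0.9651) x1=(1.3182, -0.7083, 1.8176)
step 14: x0=(-0.7107, 0.9112, -0.9241) x1=(1.3542, -0.7151, 1.8309)
step 15: x0=(-0.7432, 0.8973, -0.8830) x1=(1.3902, -0.7219, 1.8440)
step 16: x0=(-0.7756, 0.8834, -0.8419) x1=(1.4261, -0.7287, 1.8570)
step 17: x0=(-0.8080, 0.8695, -0.8006) x1=(1.4618, -0.7353, 1.8698)
step 18: x0=(-0.8403, 0.8555, -0.7593) x1=(1.4975, -0.7418, 1.8825)
step 19: x0=(-0.8725, 0.8414, -0.7180) x1=(1.5330, -0.7483, 1.8951)
step 20: x0=(-0.9047, 0.8274, -0.6765) x1=(1.5683, -0.7547, 1.9075)
step 21: x0=(-0.9369, 0.8132, -0.6350) x1=(1.6036, -0.7610, 1.9198)
step 22: x0=(-0.9689, 0.7991, -0.5934) x1=(1.6387, -0.7672, 1.9319)
step 23: x0=(-1.0009, 0.7849, -0.5518) x1=(1.6737, -0.7733, 1.9440)
step 24: x0=(-1.0328, 0.7706, -0.5101) x1=(1.7086, -0.7794, 1.9559)
step 25: x0=(-1.0647, 0.7563, -0.4683) x1=(1.7433, -0.7854, 1.9677)
step 26: x0=(-1.0964, 0.7420, -0.4264) x1=(1.7779, -0.7913, 1.9793)
step 27: x0=(-1.1281, 0.7276, -0.3845) x1=(1.8124, -0.7972, 1.9909)
step 28: x0=(-1.1598, 0.7132, -0.3426) x1=(1.8468, -0.8029, 2.0024)
step 29: x0=(-1.1914, 0.6988, -0.3006) x1=(1.8810, -0.8087, 2.0137)
step 30: x0=(-1.2229, 0.6843, -0.2585) x1=(1.9150, -0.8143, 2.0250)
step 31: x0=(-1.2543, 0.6698, -0.2164) x1=(1.9490, -0.8199, 2.0362)
step 32: x0=(-1.2856, 0.6553, -0.1743) x1=(1.9828, -0.8254, 2.0472)
step 33: x0=(-1.3169, 0.6407, -0.1321) x1=(2.0165, -0.8309, 2.0582)
step 34: x0=(-1.3481, 0.6261, -0.0898) x1=(2.0500, -0.8363, 2.0691)
step 35: x0=(-1.3793, 0.6115, -0.0475) x1=(2.0835, -0.8417, 2.0799)
step 36: x0=(-1.4104, 0.5968, -0.0052) x1=(2.1168, -0.8470, 2.0907)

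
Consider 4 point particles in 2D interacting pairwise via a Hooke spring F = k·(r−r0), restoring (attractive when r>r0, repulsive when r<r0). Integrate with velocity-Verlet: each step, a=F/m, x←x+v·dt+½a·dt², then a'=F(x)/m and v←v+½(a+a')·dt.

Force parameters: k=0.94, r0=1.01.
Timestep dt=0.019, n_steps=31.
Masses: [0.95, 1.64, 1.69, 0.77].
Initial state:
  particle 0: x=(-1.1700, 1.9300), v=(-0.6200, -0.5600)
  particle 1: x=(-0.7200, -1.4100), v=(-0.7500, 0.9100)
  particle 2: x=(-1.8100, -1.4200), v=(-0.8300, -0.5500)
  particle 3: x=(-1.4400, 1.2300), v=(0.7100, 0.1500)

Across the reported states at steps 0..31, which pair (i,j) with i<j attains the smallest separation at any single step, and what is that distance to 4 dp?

pair (0,3), distance 0.5115

step 0: x0=(-1.1700, 1.9300) x1=(-0.7200, -1.4100) x2=(-1.8100, -1.4200) x3=(-1.4400, 1.2300)
step 1: x0=(-1.1818, 1.9186) x1=(-0.7343, -1.3923) x2=(-1.8257, -1.4300) x3=(-1.4265, 1.2321)
step 2: x0=(-1.1936, 1.9056) x1=(-0.7488, -1.3738) x2=(-1.8412, -1.4393) x3=(-1.4129, 1.2326)
step 3: x0=(-1.2054, 1.8910) x1=(-0.7635, -1.3544) x2=(-1.8566, -1.4477) x3=(-1.3993, 1.2315)
step 4: x0=(-1.2173, 1.8749) x1=(-0.7784, -1.3343) x2=(-1.8718, -1.4553) x3=(-1.3858, 1.2288)
step 5: x0=(-1.2291, 1.8573) x1=(-0.7934, -1.3134) x2=(-1.8868, -1.4621) x3=(-1.3722, 1.2245)
step 6: x0=(-1.2410, 1.8382) x1=(-0.8085, -1.2917) x2=(-1.9017, -1.4681) x3=(-1.3586, 1.2187)
step 7: x0=(-1.2530, 1.8177) x1=(-0.8238, -1.2693) x2=(-1.9164, -1.4733) x3=(-1.3451, 1.2112)
step 8: x0=(-1.2649, 1.7957) x1=(-0.8393, -1.2461) x2=(-1.9309, -1.4777) x3=(-1.3316, 1.2022)
step 9: x0=(-1.2770, 1.7724) x1=(-0.8549, -1.2223) x2=(-1.9452, -1.4813) x3=(-1.3182, 1.1916)
step 10: x0=(-1.2890, 1.7477) x1=(-0.8706, -1.1977) x2=(-1.9593, -1.4841) x3=(-1.3048, 1.1795)
step 11: x0=(-1.3012, 1.7216) x1=(-0.8864, -1.1724) x2=(-1.9732, -1.4861) x3=(-1.2916, 1.1658)
step 12: x0=(-1.3134, 1.6942) x1=(-0.9024, -1.1465) x2=(-1.9869, -1.4873) x3=(-1.2784, 1.1506)
step 13: x0=(-1.3257, 1.6656) x1=(-0.9185, -1.1199) x2=(-2.0004, -1.4877) x3=(-1.2653, 1.1339)
step 14: x0=(-1.3381, 1.6357) x1=(-0.9348, -1.0927) x2=(-2.0137, -1.4873) x3=(-1.2523, 1.1156)
step 15: x0=(-1.3506, 1.6046) x1=(-0.9511, -1.0649) x2=(-2.0268, -1.4862) x3=(-1.2394, 1.0960)
step 16: x0=(-1.3632, 1.5723) x1=(-0.9676, -1.0366) x2=(-2.0396, -1.4843) x3=(-1.2266, 1.0749)
step 17: x0=(-1.3759, 1.5389) x1=(-0.9841, -1.0076) x2=(-2.0522, -1.4817) x3=(-1.2139, 1.0523)
step 18: x0=(-1.3887, 1.5044) x1=(-1.0008, -0.9782) x2=(-2.0646, -1.4783) x3=(-1.2013, 1.0285)
step 19: x0=(-1.4017, 1.4687) x1=(-1.0176, -0.9483) x2=(-2.0768, -1.4742) x3=(-1.1888, 1.0032)
step 20: x0=(-1.4149, 1.4321) x1=(-1.0344, -0.9178) x2=(-2.0888, -1.4694) x3=(-1.1764, 0.9767)
step 21: x0=(-1.4282, 1.3944) x1=(-1.0514, -0.8870) x2=(-2.1005, -1.4639) x3=(-1.1642, 0.9490)
step 22: x0=(-1.4417, 1.3558) x1=(-1.0684, -0.8557) x2=(-2.1120, -1.4577) x3=(-1.1520, 0.9200)
step 23: x0=(-1.4554, 1.3162) x1=(-1.0856, -0.8240) x2=(-2.1232, -1.4508) x3=(-1.1400, 0.8900)
step 24: x0=(-1.4692, 1.2757) x1=(-1.1028, -0.7920) x2=(-2.1342, -1.4433) x3=(-1.1281, 0.8588)
step 25: x0=(-1.4833, 1.2343) x1=(-1.1201, -0.7596) x2=(-2.1450, -1.4351) x3=(-1.1164, 0.8265)
step 26: x0=(-1.4975, 1.1921) x1=(-1.1374, -0.7270) x2=(-2.1555, -1.4262) x3=(-1.1048, 0.7933)
step 27: x0=(-1.5120, 1.1491) x1=(-1.1549, -0.6940) x2=(-2.1657, -1.4168) x3=(-1.0933, 0.7591)
step 28: x0=(-1.5266, 1.1053) x1=(-1.1724, -0.6609) x2=(-2.1758, -1.4068) x3=(-1.0820, 0.7240)
step 29: x0=(-1.5414, 1.0608) x1=(-1.1900, -0.6275) x2=(-2.1855, -1.3961) x3=(-1.0708, 0.6881)
step 30: x0=(-1.5565, 1.0156) x1=(-1.2076, -0.5939) x2=(-2.1951, -1.3849) x3=(-1.0597, 0.6514)
step 31: x0=(-1.5717, 0.9698) x1=(-1.2253, -0.5602) x2=(-2.2044, -1.3732) x3=(-1.0488, 0.6140)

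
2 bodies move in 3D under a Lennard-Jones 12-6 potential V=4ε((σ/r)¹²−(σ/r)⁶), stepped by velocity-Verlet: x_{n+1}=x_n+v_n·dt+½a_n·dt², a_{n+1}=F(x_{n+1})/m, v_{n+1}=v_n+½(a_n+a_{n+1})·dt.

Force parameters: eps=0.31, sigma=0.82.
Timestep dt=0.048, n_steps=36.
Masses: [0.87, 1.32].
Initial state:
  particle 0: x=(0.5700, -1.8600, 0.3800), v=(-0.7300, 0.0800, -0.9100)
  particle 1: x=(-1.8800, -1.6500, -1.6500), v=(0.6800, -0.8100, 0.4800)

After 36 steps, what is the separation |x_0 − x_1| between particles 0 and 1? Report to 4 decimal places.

step 0: x0=(0.5700, -1.8600, 0.3800) x1=(-1.8800, -1.6500, -1.6500)
step 1: x0=(0.5350, -1.8562, 0.3363) x1=(-1.8474, -1.6889, -1.6270)
step 2: x0=(0.4999, -1.8523, 0.2926) x1=(-1.8147, -1.7278, -1.6039)
step 3: x0=(0.4649, -1.8485, 0.2490) x1=(-1.7821, -1.7666, -1.5809)
step 4: x0=(0.4298, -1.8446, 0.2053) x1=(-1.7494, -1.8055, -1.5578)
step 5: x0=(0.3948, -1.8408, 0.1616) x1=(-1.7168, -1.8444, -1.5348)
step 6: x0=(0.3597, -1.8370, 0.1179) x1=(-1.6841, -1.8833, -1.5117)
step 7: x0=(0.3247, -1.8331, 0.0742) x1=(-1.6515, -1.9222, -1.4887)
step 8: x0=(0.2896, -1.8293, 0.0305) x1=(-1.6188, -1.9610, -1.4656)
step 9: x0=(0.2545, -1.8254, -0.0132) x1=(-1.5862, -1.9999, -1.4426)
step 10: x0=(0.2194, -1.8216, -0.0569) x1=(-1.5535, -2.0388, -1.4195)
step 11: x0=(0.1843, -1.8178, -0.1007) x1=(-1.5208, -2.0777, -1.3964)
step 12: x0=(0.1492, -1.8139, -0.1444) x1=(-1.4881, -2.1166, -1.3733)
step 13: x0=(0.1140, -1.8101, -0.1882) x1=(-1.4554, -2.1554, -1.3502)
step 14: x0=(0.0788, -1.8063, -0.2320) x1=(-1.4226, -2.1943, -1.3271)
step 15: x0=(0.0436, -1.8025, -0.2758) x1=(-1.3899, -2.2331, -1.3040)
step 16: x0=(0.0083, -1.7987, -0.3197) x1=(-1.3570, -2.2720, -1.2808)
step 17: x0=(-0.0271, -1.7949, -0.3637) x1=(-1.3242, -2.3108, -1.2576)
step 18: x0=(-0.0627, -1.7912, -0.4077) x1=(-1.2912, -2.3496, -1.2343)
step 19: x0=(-0.0984, -1.7876, -0.4519) x1=(-1.2581, -2.3883, -1.2109)
step 20: x0=(-0.1344, -1.7841, -0.4962) x1=(-1.2248, -2.4270, -1.1875)
step 21: x0=(-0.1707, -1.7808, -0.5408) x1=(-1.1914, -2.4655, -1.1639)
step 22: x0=(-0.2074, -1.7778, -0.5855) x1=(-1.1576, -2.5038, -1.1401)
step 23: x0=(-0.2447, -1.7752, -0.6307) x1=(-1.1235, -2.5419, -1.1161)
step 24: x0=(-0.2827, -1.7733, -0.6762) x1=(-1.0889, -2.5795, -1.0919)
step 25: x0=(-0.3215, -1.7721, -0.7221) x1=(-1.0538, -2.6167, -1.0673)
step 26: x0=(-0.3612, -1.7720, -0.7685) x1=(-1.0181, -2.6530, -1.0425)
step 27: x0=(-0.4020, -1.7734, -0.8153) x1=(-0.9816, -2.6885, -1.0174)
step 28: x0=(-0.4438, -1.7764, -0.8625) x1=(-0.9445, -2.7229, -0.9921)
step 29: x0=(-0.4867, -1.7813, -0.9099) x1=(-0.9067, -2.7560, -0.9666)
step 30: x0=(-0.5304, -1.7882, -0.9575) x1=(-0.8684, -2.7878, -0.9410)
step 31: x0=(-0.5749, -1.7974, -1.0050) x1=(-0.8295, -2.8181, -0.9154)
step 32: x0=(-0.6199, -1.8088, -1.0523) x1=(-0.7903, -2.8469, -0.8900)
step 33: x0=(-0.6653, -1.8223, -1.0993) x1=(-0.7508, -2.8744, -0.8647)
step 34: x0=(-0.7109, -1.8380, -1.1458) x1=(-0.7112, -2.9004, -0.8398)
step 35: x0=(-0.7565, -1.8555, -1.1918) x1=(-0.6717, -2.9252, -0.8153)
step 36: x0=(-0.8019, -1.8747, -1.2372) x1=(-0.6322, -2.9489, -0.7911)

1.1754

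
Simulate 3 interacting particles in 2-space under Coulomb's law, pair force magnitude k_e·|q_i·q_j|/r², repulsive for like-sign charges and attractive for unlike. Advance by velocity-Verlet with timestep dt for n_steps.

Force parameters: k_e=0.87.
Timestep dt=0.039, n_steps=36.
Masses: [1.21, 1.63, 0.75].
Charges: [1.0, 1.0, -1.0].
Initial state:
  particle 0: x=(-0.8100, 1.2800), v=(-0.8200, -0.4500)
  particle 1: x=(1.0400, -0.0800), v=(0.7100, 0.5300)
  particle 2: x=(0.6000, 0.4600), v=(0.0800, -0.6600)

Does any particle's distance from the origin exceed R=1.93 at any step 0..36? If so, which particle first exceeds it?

step 0: x0=(-0.8100, 1.2800) x1=(1.0400, -0.0800) x2=(0.6000, 0.4600)
step 1: x0=(-0.8419, 1.2624) x1=(1.0672, -0.0587) x2=(0.6040, 0.4330)
step 2: x0=(-0.8736, 1.2447) x1=(1.0934, -0.0362) x2=(0.6101, 0.4035)
step 3: x0=(-0.9051, 1.2270) x1=(1.1182, -0.0126) x2=(0.6187, 0.3716)
step 4: x0=(-0.9366, 1.2092) x1=(1.1415, 0.0123) x2=(0.6303, 0.3372)
step 5: x0=(-0.9678, 1.1913) x1=(1.1631, 0.0383) x2=(0.6455, 0.3005)
step 6: x0=(-0.9990, 1.1733) x1=(1.1827, 0.0652) x2=(0.6649, 0.2617)
step 7: x0=(-1.0300, 1.1553) x1=(1.1999, 0.0931) x2=(0.6893, 0.2210)
step 8: x0=(-1.0610, 1.1372) x1=(1.2144, 0.1216) x2=(0.7195, 0.1791)
step 9: x0=(-1.0919, 1.1191) x1=(1.2258, 0.1505) x2=(0.7563, 0.1365)
step 10: x0=(-1.1227, 1.1009) x1=(1.2336, 0.1792) x2=(0.8008, 0.0944)
step 11: x0=(-1.1535, 1.0826) x1=(1.2374, 0.2070) x2=(0.8538, 0.0542)
step 12: x0=(-1.1842, 1.0644) x1=(1.2370, 0.2331) x2=(0.9161, 0.0179)
step 13: x0=(-1.2150, 1.0461) x1=(1.2321, 0.2560) x2=(0.9880, -0.0116)
step 14: x0=(-1.2457, 1.0277) x1=(1.2232, 0.2744) x2=(1.0686, -0.0310)
step 15: x0=(-1.2764, 1.0094) x1=(1.2112, 0.2865) x2=(1.1559, -0.0369)
step 16: x0=(-1.3071, 0.9910) x1=(1.1981, 0.2912) x2=(1.2456, -0.0266)
step 17: x0=(-1.3379, 0.9726) x1=(1.1863, 0.2881) x2=(1.3326, 0.0008)
step 18: x0=(-1.3687, 0.9542) x1=(1.1782, 0.2779) x2=(1.4117, 0.0434)
step 19: x0=(-1.3995, 0.9358) x1=(1.1754, 0.2625) x2=(1.4793, 0.0974)
step 20: x0=(-1.4303, 0.9174) x1=(1.1786, 0.2438) x2=(1.5336, 0.1585)
step 21: x0=(-1.4612, 0.8991) x1=(1.1879, 0.2237) x2=(1.5750, 0.2228)
step 22: x0=(-1.4921, 0.8807) x1=(1.2027, 0.2035) x2=(1.6044, 0.2871)
step 23: x0=(-1.5231, 0.8623) x1=(1.2223, 0.1843) x2=(1.6233, 0.3493)
step 24: x0=(-1.5540, 0.8440) x1=(1.2461, 0.1667) x2=(1.6334, 0.4080)
step 25: x0=(-1.5850, 0.8257) x1=(1.2732, 0.1512) x2=(1.6362, 0.4623)
step 26: x0=(-1.6160, 0.8074) x1=(1.3031, 0.1379) x2=(1.6329, 0.5115)
step 27: x0=(-1.6470, 0.7891) x1=(1.3353, 0.1271) x2=(1.6247, 0.5554)
step 28: x0=(-1.6781, 0.7708) x1=(1.3692, 0.1187) x2=(1.6127, 0.5939)
step 29: x0=(-1.7091, 0.7526) x1=(1.4046, 0.1129) x2=(1.5977, 0.6268)
step 30: x0=(-1.7402, 0.7344) x1=(1.4409, 0.1096) x2=(1.5805, 0.6543)
step 31: x0=(-1.7713, 0.7162) x1=(1.4780, 0.1087) x2=(1.5617, 0.6764)
step 32: x0=(-1.8023, 0.6980) x1=(1.5155, 0.1103) x2=(1.5420, 0.6932)
step 33: x0=(-1.8334, 0.6798) x1=(1.5532, 0.1143) x2=(1.5220, 0.7048)
step 34: x0=(-1.8644, 0.6616) x1=(1.5908, 0.1205) x2=(1.5020, 0.7114)
step 35: x0=(-1.8955, 0.6435) x1=(1.6282, 0.1290) x2=(1.4826, 0.7130)
step 36: x0=(-1.9265, 0.6254) x1=(1.6651, 0.1397) x2=(1.4642, 0.7100)

yes, particle 0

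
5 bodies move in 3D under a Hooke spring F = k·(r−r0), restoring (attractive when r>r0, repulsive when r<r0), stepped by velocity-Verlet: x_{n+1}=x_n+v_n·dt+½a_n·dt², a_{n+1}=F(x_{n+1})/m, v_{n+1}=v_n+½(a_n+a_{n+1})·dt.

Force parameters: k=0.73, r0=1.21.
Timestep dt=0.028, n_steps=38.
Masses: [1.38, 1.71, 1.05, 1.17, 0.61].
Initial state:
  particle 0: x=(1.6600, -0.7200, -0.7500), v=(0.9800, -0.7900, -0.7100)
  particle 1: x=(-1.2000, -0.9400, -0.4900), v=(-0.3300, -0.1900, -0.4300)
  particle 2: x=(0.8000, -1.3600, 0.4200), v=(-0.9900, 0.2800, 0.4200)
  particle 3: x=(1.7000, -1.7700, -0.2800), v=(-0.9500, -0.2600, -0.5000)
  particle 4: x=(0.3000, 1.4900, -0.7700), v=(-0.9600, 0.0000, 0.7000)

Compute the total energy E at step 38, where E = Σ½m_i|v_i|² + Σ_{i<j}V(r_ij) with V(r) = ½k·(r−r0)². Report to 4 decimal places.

11.2717

step 0: x0=(1.6600, -0.7200, -0.7500) x1=(-1.2000, -0.9400, -0.4900) x2=(0.8000, -1.3600, 0.4200) x3=(1.7000, -1.7700, -0.2800) x4=(0.3000, 1.4900, -0.7700)
step 1: x0=(1.6869, -0.7419, -0.7698) x1=(-1.2084, -0.9452, -0.5020) x2=(0.7720, -1.3516, 0.4314) x3=(1.6727, -1.7766, -0.2941) x4=(0.2736, 1.4870, -0.7498)
step 2: x0=(1.7127, -0.7634, -0.7894) x1=(-1.2150, -0.9501, -0.5139) x2=(0.7435, -1.3421, 0.4419) x3=(1.6442, -1.7820, -0.3084) x4=(0.2483, 1.4778, -0.7286)
step 3: x0=(1.7373, -0.7845, -0.8088) x1=(-1.2199, -0.9547, -0.5257) x2=(0.7145, -1.3314, 0.4517) x3=(1.6143, -1.7861, -0.3229) x4=(0.2242, 1.4626, -0.7063)
step 4: x0=(1.7608, -0.8052, -0.8280) x1=(-1.2231, -0.9590, -0.5375) x2=(0.6850, -1.3197, 0.4606) x3=(1.5832, -1.7890, -0.3375) x4=(0.2011, 1.4413, -0.6831)
step 5: x0=(1.7830, -0.8253, -0.8469) x1=(-1.2246, -0.9631, -0.5491) x2=(0.6552, -1.3069, 0.4686) x3=(1.5508, -1.7906, -0.3522) x4=(0.1793, 1.4140, -0.6590)
step 6: x0=(1.8039, -0.8451, -0.8656) x1=(-1.2244, -0.9669, -0.5606) x2=(0.6249, -1.2930, 0.4758) x3=(1.5170, -1.7909, -0.3670) x4=(0.1586, 1.3807, -0.6342)
step 7: x0=(1.8235, -0.8643, -0.8839) x1=(-1.2226, -0.9705, -0.5720) x2=(0.5944, -1.2782, 0.4821) x3=(1.4821, -1.7901, -0.3819) x4=(0.1392, 1.3417, -0.6086)
step 8: x0=(1.8418, -0.8831, -0.9019) x1=(-1.2191, -0.9738, -0.5833) x2=(0.5635, -1.2624, 0.4874) x3=(1.4459, -1.7880, -0.3969) x4=(0.1211, 1.2970, -0.5825)
step 9: x0=(1.8588, -0.9015, -0.9196) x1=(-1.2139, -0.9769, -0.5945) x2=(0.5324, -1.2457, 0.4919) x3=(1.4084, -1.7847, -0.4119) x4=(0.1042, 1.2467, -0.5558)
step 10: x0=(1.8743, -0.9194, -0.9369) x1=(-1.2072, -0.9797, -0.6055) x2=(0.5012, -1.2282, 0.4954) x3=(1.3698, -1.7803, -0.4269) x4=(0.0886, 1.1911, -0.5288)
step 11: x0=(1.8885, -0.9368, -0.9538) x1=(-1.1989, -0.9824, -0.6164) x2=(0.4697, -1.2098, 0.4980) x3=(1.3300, -1.7748, -0.4420) x4=(0.0743, 1.1303, -0.5014)
step 12: x0=(1.9012, -0.9537, -0.9702) x1=(-1.1891, -0.9848, -0.6272) x2=(0.4382, -1.1908, 0.4997) x3=(1.2891, -1.7682, -0.4570) x4=(0.0612, 1.0646, -0.4737)
step 13: x0=(1.9125, -0.9702, -0.9863) x1=(-1.1778, -0.9871, -0.6379) x2=(0.4067, -1.1710, 0.5005) x3=(1.2471, -1.7605, -0.4720) x4=(0.0495, 0.9942, -0.4459)
step 14: x0=(1.9223, -0.9863, -1.0018) x1=(-1.1650, -0.9892, -0.6484) x2=(0.3751, -1.1506, 0.5003) x3=(1.2041, -1.7518, -0.4869) x4=(0.0389, 0.9192, -0.4181)
step 15: x0=(1.9306, -1.0020, -1.0169) x1=(-1.1508, -0.9912, -0.6587) x2=(0.3435, -1.1296, 0.4993) x3=(1.1601, -1.7421, -0.5018) x4=(0.0297, 0.8401, -0.3903)
step 16: x0=(1.9374, -1.0172, -1.0314) x1=(-1.1352, -0.9930, -0.6690) x2=(0.3121, -1.1082, 0.4973) x3=(1.1151, -1.7315, -0.5166) x4=(0.0217, 0.7570, -0.3626)
step 17: x0=(1.9427, -1.0321, -1.0454) x1=(-1.1183, -0.9947, -0.6791) x2=(0.2807, -1.0863, 0.4945) x3=(1.0692, -1.7199, -0.5314) x4=(0.0148, 0.6702, -0.3352)
step 18: x0=(1.9464, -1.0466, -1.0589) x1=(-1.1001, -0.9964, -0.6891) x2=(0.2496, -1.0641, 0.4908) x3=(1.0224, -1.7075, -0.5460) x4=(0.0092, 0.5801, -0.3080)
step 19: x0=(1.9486, -1.0607, -1.0718) x1=(-1.0807, -0.9979, -0.6989) x2=(0.2187, -1.0417, 0.4862) x3=(0.9749, -1.6944, -0.5605) x4=(0.0047, 0.4870, -0.2812)
step 20: x0=(1.9493, -1.0745, -1.0841) x1=(-1.0601, -0.9994, -0.7087) x2=(0.1880, -1.0190, 0.4808) x3=(0.9266, -1.6804, -0.5750) x4=(0.0013, 0.3912, -0.2549)
step 21: x0=(1.9484, -1.0879, -1.0958) x1=(-1.0384, -1.0009, -0.7183) x2=(0.1577, -0.9962, 0.4746) x3=(0.8777, -1.6658, -0.5893) x4=(-0.0009, 0.2929, -0.2291)
step 22: x0=(1.9459, -1.1010, -1.1068) x1=(-1.0156, -1.0023, -0.7278) x2=(0.1277, -0.9734, 0.4676) x3=(0.8282, -1.6505, -0.6035) x4=(-0.0021, 0.1926, -0.2039)
step 23: x0=(1.9419, -1.1138, -1.1173) x1=(-0.9917, -1.0037, -0.7372) x2=(0.0980, -0.9506, 0.4599) x3=(0.7782, -1.6347, -0.6175) x4=(-0.0023, 0.0905, -0.1793)
step 24: x0=(1.9362, -1.1263, -1.1271) x1=(-0.9669, -1.0051, -0.7466) x2=(0.0688, -0.9280, 0.4515) x3=(0.7278, -1.6183, -0.6315) x4=(-0.0015, -0.0130, -0.1555)
step 25: x0=(1.9290, -1.1385, -1.1362) x1=(-0.9412, -1.0066, -0.7558) x2=(0.0401, -0.9055, 0.4425) x3=(0.6770, -1.6015, -0.6453) x4=(0.0002, -0.1177, -0.1325)
step 26: x0=(1.9203, -1.1505, -1.1447) x1=(-0.9147, -1.0081, -0.7650) x2=(0.0117, -0.8832, 0.4328) x3=(0.6259, -1.5843, -0.6590) x4=(0.0030, -0.2232, -0.1102)
step 27: x0=(1.9100, -1.1622, -1.1525) x1=(-0.8874, -1.0096, -0.7742) x2=(-0.0161, -0.8612, 0.4226) x3=(0.5746, -1.5668, -0.6727) x4=(0.0066, -0.3292, -0.0889)
step 28: x0=(1.8981, -1.1737, -1.1596) x1=(-0.8593, -1.0112, -0.7833) x2=(-0.0434, -0.8396, 0.4119) x3=(0.5231, -1.5490, -0.6862) x4=(0.0111, -0.4356, -0.0685)
step 29: x0=(1.8847, -1.1849, -1.1661) x1=(-0.8306, -1.0128, -0.7925) x2=(-0.0702, -0.8184, 0.4008) x3=(0.4716, -1.5310, -0.6997) x4=(0.0165, -0.5421, -0.0491)
step 30: x0=(1.8697, -1.1960, -1.1719) x1=(-0.8013, -1.0144, -0.8016) x2=(-0.0966, -0.7975, 0.3894) x3=(0.4201, -1.5129, -0.7132) x4=(0.0229, -0.6486, -0.0307)
step 31: x0=(1.8532, -1.2068, -1.1769) x1=(-0.7714, -1.0161, -0.8107) x2=(-0.1225, -0.7769, 0.3778) x3=(0.3686, -1.4947, -0.7266) x4=(0.0302, -0.7551, -0.0135)
step 32: x0=(1.8352, -1.2175, -1.1813) x1=(-0.7410, -1.0179, -0.8199) x2=(-0.1480, -0.7566, 0.3659) x3=(0.3173, -1.4764, -0.7401) x4=(0.0386, -0.8616, 0.0027)
step 33: x0=(1.8157, -1.2279, -1.1851) x1=(-0.7102, -1.0196, -0.8291) x2=(-0.1731, -0.7363, 0.3538) x3=(0.2662, -1.4582, -0.7536) x4=(0.0481, -0.9684, 0.0179)
step 34: x0=(1.7948, -1.2382, -1.1881) x1=(-0.6789, -1.0214, -0.8384) x2=(-0.1978, -0.7161, 0.3414) x3=(0.2154, -1.4399, -0.7672) x4=(0.0586, -1.0754, 0.0324)
step 35: x0=(1.7723, -1.2483, -1.1905) x1=(-0.6473, -1.0231, -0.8477) x2=(-0.2221, -0.6958, 0.3287) x3=(0.1648, -1.4217, -0.7809) x4=(0.0700, -1.1829, 0.0464)
step 36: x0=(1.7485, -1.2583, -1.1922) x1=(-0.6154, -1.0249, -0.8571) x2=(-0.2460, -0.6755, 0.3156) x3=(0.1146, -1.4036, -0.7948) x4=(0.0824, -1.2907, 0.0600)
step 37: x0=(1.7233, -1.2681, -1.1932) x1=(-0.5832, -1.0266, -0.8665) x2=(-0.2694, -0.6552, 0.3020) x3=(0.0648, -1.3854, -0.8088) x4=(0.0957, -1.3988, 0.0732)
step 38: x0=(1.6966, -1.2777, -1.1936) x1=(-0.5508, -1.0283, -0.8760) x2=(-0.2923, -0.6350, 0.2879) x3=(0.0154, -1.3674, -0.8229) x4=(0.1097, -1.5071, 0.0862)
step 0 velocities: v0=(0.9800, -0.7900, -0.7100) v1=(-0.3300, -0.1900, -0.4300) v2=(-0.9900, 0.2800, 0.4200) v3=(-0.9500, -0.2600, -0.5000) v4=(-0.9600, 0.0000, 0.7000)
step 0: KE=3.5158, PE=7.7588, E=11.2747
step 38 velocities: v0=(-0.9750, -0.3424, -0.0018) v1=(1.1624, -0.0589, -0.3388) v2=(-0.8084, 0.7199, -0.5117) v3=(-1.7566, 0.6442, -0.5065) v4=(0.5140, -3.8716, 0.4583)
step 38: KE=9.6601, PE=1.6116, E=11.2717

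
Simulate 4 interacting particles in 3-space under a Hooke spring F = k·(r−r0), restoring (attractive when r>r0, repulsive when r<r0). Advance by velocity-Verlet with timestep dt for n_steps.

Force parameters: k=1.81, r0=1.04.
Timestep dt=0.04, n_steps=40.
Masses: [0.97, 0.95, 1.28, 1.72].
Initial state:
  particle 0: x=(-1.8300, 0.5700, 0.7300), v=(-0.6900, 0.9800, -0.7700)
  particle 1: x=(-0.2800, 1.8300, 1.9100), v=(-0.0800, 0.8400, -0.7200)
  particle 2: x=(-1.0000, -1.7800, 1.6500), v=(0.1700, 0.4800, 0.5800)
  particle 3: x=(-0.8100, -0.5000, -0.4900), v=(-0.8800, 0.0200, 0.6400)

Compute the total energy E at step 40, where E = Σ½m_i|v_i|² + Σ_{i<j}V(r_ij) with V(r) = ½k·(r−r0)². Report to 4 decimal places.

step 0: x0=(-1.8300, 0.5700, 0.7300) x1=(-0.2800, 1.8300, 1.9100) x2=(-1.0000, -1.7800, 1.6500) x3=(-0.8100, -0.5000, -0.4900)
step 1: x0=(-1.8549, 0.6074, 0.7002) x1=(-0.2859, 1.8561, 1.8774) x2=(-0.9931, -1.7554, 1.6714) x3=(-0.8454, -0.4981, -0.4615)
step 2: x0=(-1.8742, 0.6410, 0.6725) x1=(-0.2971, 1.8673, 1.8374) x2=(-0.9860, -1.7200, 1.6889) x3=(-0.8810, -0.4938, -0.4273)
step 3: x0=(-1.8880, 0.6708, 0.6472) x1=(-0.3137, 1.8636, 1.7904) x2=(-0.9789, -1.6739, 1.7025) x3=(-0.9168, -0.4871, -0.3876)
step 4: x0=(-1.8963, 0.6966, 0.6243) x1=(-0.3356, 1.8454, 1.7368) x2=(-0.9719, -1.6173, 1.7121) x3=(-0.9527, -0.4780, -0.3426)
step 5: x0=(-1.8993, 0.7186, 0.6040) x1=(-0.3626, 1.8132, 1.6771) x2=(-0.9652, -1.5505, 1.7176) x3=(-0.9886, -0.4665, -0.2927)
step 6: x0=(-1.8970, 0.7367, 0.5864) x1=(-0.3947, 1.7674, 1.6118) x2=(-0.9588, -1.4740, 1.7191) x3=(-1.0243, -0.4527, -0.2381)
step 7: x0=(-1.8898, 0.7510, 0.5714) x1=(-0.4315, 1.7090, 1.5414) x2=(-0.9530, -1.3881, 1.7164) x3=(-1.0599, -0.4366, -0.1793)
step 8: x0=(-1.8779, 0.7615, 0.5590) x1=(-0.4727, 1.6386, 1.4667) x2=(-0.9478, -1.2936, 1.7098) x3=(-1.0952, -0.4183, -0.1165)
step 9: x0=(-1.8617, 0.7684, 0.5492) x1=(-0.5179, 1.5575, 1.3883) x2=(-0.9432, -1.1910, 1.6992) x3=(-1.1302, -0.3979, -0.0502)
step 10: x0=(-1.8416, 0.7718, 0.5418) x1=(-0.5667, 1.4666, 1.3069) x2=(-0.9395, -1.0811, 1.6849) x3=(-1.1649, -0.3756, 0.0191)
step 11: x0=(-1.8180, 0.7720, 0.5368) x1=(-0.6186, 1.3671, 1.2231) x2=(-0.9366, -0.9648, 1.6670) x3=(-1.1991, -0.3516, 0.0912)
step 12: x0=(-1.7915, 0.7691, 0.5338) x1=(-0.6731, 1.2604, 1.1377) x2=(-0.9346, -0.8428, 1.6458) x3=(-1.2329, -0.3261, 0.1654)
step 13: x0=(-1.7626, 0.7635, 0.5329) x1=(-0.7296, 1.1477, 1.0513) x2=(-0.9335, -0.7160, 1.6215) x3=(-1.2663, -0.2993, 0.2413)
step 14: x0=(-1.7318, 0.7555, 0.5336) x1=(-0.7875, 1.0304, 0.9644) x2=(-0.9333, -0.5854, 1.5945) x3=(-1.2992, -0.2714, 0.3186)
step 15: x0=(-1.6998, 0.7454, 0.5357) x1=(-0.8463, 0.9098, 0.8777) x2=(-0.9341, -0.4518, 1.5651) x3=(-1.3318, -0.2428, 0.3968)
step 16: x0=(-1.6671, 0.7338, 0.5389) x1=(-0.9051, 0.7872, 0.7914) x2=(-0.9356, -0.3160, 1.5339) x3=(-1.3641, -0.2139, 0.4754)
step 17: x0=(-1.6343, 0.7211, 0.5430) x1=(-0.9634, 0.6636, 0.7058) x2=(-0.9377, -0.1787, 1.5012) x3=(-1.3963, -0.1848, 0.5543)
step 18: x0=(-1.6019, 0.7080, 0.5477) x1=(-1.0206, 0.5398, 0.6207) x2=(-0.9404, -0.0407, 1.4677) x3=(-1.4284, -0.1560, 0.6332)
step 19: x0=(-1.5705, 0.6952, 0.5528) x1=(-1.0761, 0.4163, 0.5357) x2=(-0.9434, 0.0977, 1.4339) x3=(-1.4608, -0.1278, 0.7120)
step 20: x0=(-1.5400, 0.6833, 0.5583) x1=(-1.1299, 0.2930, 0.4501) x2=(-0.9463, 0.2364, 1.4001) x3=(-1.4935, -0.1005, 0.7909)
step 21: x0=(-1.5104, 0.6730, 0.5640) x1=(-1.1819, 0.1696, 0.3634) x2=(-0.9492, 0.3752, 1.3666) x3=(-1.5268, -0.0740, 0.8701)
step 22: x0=(-1.4814, 0.6642, 0.5699) x1=(-1.2327, 0.0456, 0.2755) x2=(-0.9518, 0.5142, 1.3333) x3=(-1.5606, -0.0483, 0.9497)
step 23: x0=(-1.4529, 0.6569, 0.5755) x1=(-1.2827, -0.0789, 0.1868) x2=(-0.9541, 0.6533, 1.2999) x3=(-1.5948, -0.0231, 1.0299)
step 24: x0=(-1.4247, 0.6506, 0.5807) x1=(-1.3322, -0.2035, 0.0983) x2=(-0.9563, 0.7920, 1.2664) x3=(-1.6292, 0.0017, 1.1105)
step 25: x0=(-1.3966, 0.6447, 0.5851) x1=(-1.3814, -0.3271, 0.0110) x2=(-0.9586, 0.9300, 1.2322) x3=(-1.6637, 0.0263, 1.1912)
step 26: x0=(-1.3688, 0.6387, 0.5887) x1=(-1.4301, -0.4486, -0.0739) x2=(-0.9612, 1.0668, 1.1973) x3=(-1.6980, 0.0508, 1.2716)
step 27: x0=(-1.3412, 0.6319, 0.5913) x1=(-1.4783, -0.5669, -0.1554) x2=(-0.9644, 1.2018, 1.1613) x3=(-1.7320, 0.0753, 1.3516)
step 28: x0=(-1.3139, 0.6239, 0.5930) x1=(-1.5259, -0.6805, -0.2324) x2=(-0.9685, 1.3341, 1.1240) x3=(-1.7656, 0.0998, 1.4305)
step 29: x0=(-1.2869, 0.6144, 0.5938) x1=(-1.5726, -0.7882, -0.3039) x2=(-0.9738, 1.4631, 1.0852) x3=(-1.7985, 0.1244, 1.5080)
step 30: x0=(-1.2605, 0.6030, 0.5939) x1=(-1.6181, -0.8886, -0.3691) x2=(-0.9806, 1.5879, 1.0449) x3=(-1.8307, 0.1492, 1.5835)
step 31: x0=(-1.2347, 0.5898, 0.5932) x1=(-1.6623, -0.9806, -0.4270) x2=(-0.9892, 1.7076, 1.0029) x3=(-1.8620, 0.1741, 1.6567)
step 32: x0=(-1.2097, 0.5747, 0.5920) x1=(-1.7049, -1.0629, -0.4771) x2=(-0.9997, 1.8213, 0.9593) x3=(-1.8921, 0.1993, 1.7271)
step 33: x0=(-1.1858, 0.5576, 0.5904) x1=(-1.7456, -1.1345, -0.5186) x2=(-1.0124, 1.9282, 0.9142) x3=(-1.9211, 0.2246, 1.7941)
step 34: x0=(-1.1633, 0.5389, 0.5883) x1=(-1.7842, -1.1945, -0.5510) x2=(-1.0275, 2.0275, 0.8676) x3=(-1.9488, 0.2502, 1.8575)
step 35: x0=(-1.1423, 0.5186, 0.5859) x1=(-1.8205, -1.2419, -0.5739) x2=(-1.0449, 2.1183, 0.8197) x3=(-1.9751, 0.2759, 1.9167)
step 36: x0=(-1.1232, 0.4970, 0.5833) x1=(-1.8543, -1.2761, -0.5870) x2=(-1.0649, 2.2001, 0.7707) x3=(-1.9998, 0.3019, 1.9715)
step 37: x0=(-1.1061, 0.4743, 0.5805) x1=(-1.8854, -1.2966, -0.5900) x2=(-1.0874, 2.2722, 0.7209) x3=(-2.0230, 0.3281, 2.0213)
step 38: x0=(-1.0914, 0.4508, 0.5778) x1=(-1.9137, -1.3029, -0.5829) x2=(-1.1125, 2.3341, 0.6705) x3=(-2.0444, 0.3546, 2.0661)
step 39: x0=(-1.0791, 0.4270, 0.5751) x1=(-1.9392, -1.2947, -0.5658) x2=(-1.1402, 2.3853, 0.6198) x3=(-2.0641, 0.3812, 2.1054)
step 40: x0=(-1.0696, 0.4031, 0.5727) x1=(-1.9618, -1.2721, -0.5386) x2=(-1.1704, 2.4255, 0.5691) x3=(-2.0820, 0.4080, 2.1391)
step 0 velocities: v0=(-0.6900, 0.9800, -0.7700) v1=(-0.0800, 0.8400, -0.7200) v2=(0.1700, 0.4800, 0.5800) v3=(-0.8800, 0.0200, 0.6400)
step 0: KE=2.9685, PE=17.8154, E=20.7840
step 40 velocities: v0=(0.2017, -0.5944, -0.0576) v1=(-0.5262, 0.7455, 0.8011) v2=(-0.7866, 0.8661, -1.2623) v3=(-0.4245, 0.6727, 0.7691)
step 40: KE=3.8417, PE=16.9400, E=20.7817

20.7817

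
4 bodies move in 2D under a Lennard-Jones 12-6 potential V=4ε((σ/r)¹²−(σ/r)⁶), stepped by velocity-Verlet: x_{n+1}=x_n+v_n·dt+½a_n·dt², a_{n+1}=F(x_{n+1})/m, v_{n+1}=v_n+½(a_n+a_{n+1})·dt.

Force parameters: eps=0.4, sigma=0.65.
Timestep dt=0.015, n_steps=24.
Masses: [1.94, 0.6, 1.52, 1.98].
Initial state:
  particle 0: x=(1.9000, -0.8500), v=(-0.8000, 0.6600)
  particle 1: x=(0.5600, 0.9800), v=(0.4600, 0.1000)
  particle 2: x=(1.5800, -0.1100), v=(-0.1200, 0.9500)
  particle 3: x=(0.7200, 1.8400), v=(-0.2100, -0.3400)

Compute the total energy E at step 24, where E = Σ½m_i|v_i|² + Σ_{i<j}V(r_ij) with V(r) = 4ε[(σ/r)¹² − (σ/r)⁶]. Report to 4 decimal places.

step 0: x0=(1.9000, -0.8500) x1=(0.5600, 0.9800) x2=(1.5800, -0.1100) x3=(0.7200, 1.8400)
step 1: x0=(1.8880, -0.8400) x1=(0.5669, 0.9817) x2=(1.5782, -0.0958) x3=(0.7168, 1.8348)
step 2: x0=(1.8759, -0.8299) x1=(0.5740, 0.9839) x2=(1.5766, -0.0819) x3=(0.7136, 1.8295)
step 3: x0=(1.8637, -0.8196) x1=(0.5811, 0.9865) x2=(1.5750, -0.0681) x3=(0.7104, 1.8241)
step 4: x0=(1.8515, -0.8091) x1=(0.5884, 0.9897) x2=(1.5734, -0.0546) x3=(0.7072, 1.8184)
step 5: x0=(1.8392, -0.7985) x1=(0.5957, 0.9933) x2=(1.5720, -0.0412) x3=(0.7039, 1.8127)
step 6: x0=(1.8269, -0.7877) x1=(0.6031, 0.9975) x2=(1.5706, -0.0280) x3=(0.7007, 1.8067)
step 7: x0=(1.8145, -0.7768) x1=(0.6106, 1.0022) x2=(1.5692, -0.0151) x3=(0.6974, 1.8006)
step 8: x0=(1.8020, -0.7657) x1=(0.6181, 1.0074) x2=(1.5680, -0.0023) x3=(0.6941, 1.7944)
step 9: x0=(1.7895, -0.7544) x1=(0.6258, 1.0132) x2=(1.5667, 0.0103) x3=(0.6907, 1.7879)
step 10: x0=(1.7770, -0.7430) x1=(0.6335, 1.0194) x2=(1.5656, 0.0226) x3=(0.6874, 1.7813)
step 11: x0=(1.7644, -0.7314) x1=(0.6412, 1.0260) x2=(1.5645, 0.0348) x3=(0.6840, 1.7746)
step 12: x0=(1.7517, -0.7197) x1=(0.6490, 1.0329) x2=(1.5634, 0.0468) x3=(0.6807, 1.7678)
step 13: x0=(1.7391, -0.7078) x1=(0.6568, 1.0399) x2=(1.5623, 0.0586) x3=(0.6773, 1.7610)
step 14: x0=(1.7264, -0.6957) x1=(0.6647, 1.0467) x2=(1.5614, 0.0702) x3=(0.6739, 1.7542)
step 15: x0=(1.7136, -0.6835) x1=(0.6725, 1.0528) x2=(1.5604, 0.0816) x3=(0.6706, 1.7476)
step 16: x0=(1.7008, -0.6711) x1=(0.6804, 1.0578) x2=(1.5595, 0.0928) x3=(0.6672, 1.7413)
step 17: x0=(1.6880, -0.6585) x1=(0.6884, 1.0608) x2=(1.5586, 0.1038) x3=(0.6639, 1.7357)
step 18: x0=(1.6752, -0.6458) x1=(0.6965, 1.0613) x2=(1.5577, 0.1147) x3=(0.6605, 1.7307)
step 19: x0=(1.6623, -0.6330) x1=(0.7047, 1.0588) x2=(1.5568, 0.1254) x3=(0.6570, 1.7267)
step 20: x0=(1.6495, -0.6200) x1=(0.7132, 1.0532) x2=(1.5559, 0.1359) x3=(0.6535, 1.7236)
step 21: x0=(1.6366, -0.6070) x1=(0.7220, 1.0450) x2=(1.5551, 0.1463) x3=(0.6500, 1.7213)
step 22: x0=(1.6237, -0.5937) x1=(0.7311, 1.0345) x2=(1.5542, 0.1566) x3=(0.6463, 1.7196)
step 23: x0=(1.6108, -0.5804) x1=(0.7404, 1.0226) x2=(1.5533, 0.1667) x3=(0.6426, 1.7184)
step 24: x0=(1.5979, -0.5670) x1=(0.7498, 1.0098) x2=(1.5525, 0.1768) x3=(0.6389, 1.7174)
step 0 velocities: v0=(-0.8000, 0.6600) v1=(0.4600, 0.1000) v2=(-0.1200, 0.9500) v3=(-0.2100, -0.3400)
step 0: KE=1.9648, PE=-0.5559, E=1.4089
step 24 velocities: v0=(-0.8615, 0.8971) v1=(0.6346, -0.8654) v2=(-0.0595, 0.6678) v3=(-0.2491, -0.0631)
step 24: KE=2.2529, PE=-0.8454, E=1.4076

1.4076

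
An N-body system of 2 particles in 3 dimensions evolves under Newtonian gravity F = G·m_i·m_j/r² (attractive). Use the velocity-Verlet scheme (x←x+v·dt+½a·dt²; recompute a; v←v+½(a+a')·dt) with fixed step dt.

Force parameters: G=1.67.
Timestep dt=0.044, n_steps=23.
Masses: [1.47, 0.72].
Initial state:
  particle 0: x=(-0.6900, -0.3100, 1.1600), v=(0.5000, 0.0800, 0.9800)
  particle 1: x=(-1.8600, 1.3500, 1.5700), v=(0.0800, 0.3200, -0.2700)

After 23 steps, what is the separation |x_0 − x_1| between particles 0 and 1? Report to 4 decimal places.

step 0: x0=(-0.6900, -0.3100, 1.1600) x1=(-1.8600, 1.3500, 1.5700)
step 1: x0=(-0.6682, -0.3063, 1.2032) x1=(-1.8562, 1.3636, 1.5580)
step 2: x0=(-0.6466, -0.3021, 1.2464) x1=(-1.8517, 1.3764, 1.5458)
step 3: x0=(-0.6254, -0.2975, 1.2898) x1=(-1.8466, 1.3883, 1.5335)
step 4: x0=(-0.6045, -0.2925, 1.3332) x1=(-1.8409, 1.3993, 1.5210)
step 5: x0=(-0.5838, -0.2870, 1.3766) x1=(-1.8345, 1.4094, 1.5085)
step 6: x0=(-0.5635, -0.2812, 1.4201) x1=(-1.8276, 1.4187, 1.4959)
step 7: x0=(-0.5435, -0.2749, 1.4636) x1=(-1.8200, 1.4271, 1.4832)
step 8: x0=(-0.5239, -0.2682, 1.5071) x1=(-1.8117, 1.4347, 1.4705)
step 9: x0=(-0.5045, -0.2611, 1.5506) x1=(-1.8028, 1.4415, 1.4579)
step 10: x0=(-0.4854, -0.2536, 1.5941) x1=(-1.7933, 1.4475, 1.4453)
step 11: x0=(-0.4666, -0.2457, 1.6375) x1=(-1.7832, 1.4526, 1.4327)
step 12: x0=(-0.4482, -0.2374, 1.6809) x1=(-1.7725, 1.4569, 1.4203)
step 13: x0=(-0.4300, -0.2287, 1.7243) x1=(-1.7611, 1.4605, 1.4080)
step 14: x0=(-0.4122, -0.2196, 1.7675) x1=(-1.7491, 1.4632, 1.3958)
step 15: x0=(-0.3946, -0.2102, 1.8107) x1=(-1.7365, 1.4652, 1.3838)
step 16: x0=(-0.3774, -0.2004, 1.8538) x1=(-1.7233, 1.4664, 1.3720)
step 17: x0=(-0.3604, -0.1902, 1.8968) x1=(-1.7095, 1.4669, 1.3604)
step 18: x0=(-0.3437, -0.1796, 1.9396) x1=(-1.6951, 1.4667, 1.3491)
step 19: x0=(-0.3273, -0.1687, 1.9824) x1=(-1.6801, 1.4657, 1.3380)
step 20: x0=(-0.3113, -0.1575, 2.0250) x1=(-1.6645, 1.4640, 1.3272)
step 21: x0=(-0.2955, -0.1459, 2.0674) x1=(-1.6484, 1.4616, 1.3167)
step 22: x0=(-0.2799, -0.1340, 2.1097) x1=(-1.6316, 1.4585, 1.3065)
step 23: x0=(-0.2647, -0.1217, 2.1518) x1=(-1.6143, 1.4548, 1.2966)

2.2446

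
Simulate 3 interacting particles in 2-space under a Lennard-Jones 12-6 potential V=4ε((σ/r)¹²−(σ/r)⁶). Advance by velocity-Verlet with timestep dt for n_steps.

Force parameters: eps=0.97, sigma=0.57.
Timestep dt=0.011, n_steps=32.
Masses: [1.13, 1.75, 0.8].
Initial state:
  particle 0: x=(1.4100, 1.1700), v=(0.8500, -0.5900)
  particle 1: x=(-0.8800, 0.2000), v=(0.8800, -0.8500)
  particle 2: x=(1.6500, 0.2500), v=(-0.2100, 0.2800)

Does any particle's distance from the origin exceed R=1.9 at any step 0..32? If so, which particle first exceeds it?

step 0: x0=(1.4100, 1.1700) x1=(-0.8800, 0.2000) x2=(1.6500, 0.2500)
step 1: x0=(1.4194, 1.1635) x1=(-0.8703, 0.1907) x2=(1.6477, 0.2532)
step 2: x0=(1.4288, 1.1568) x1=(-0.8606, 0.1813) x2=(1.6453, 0.2565)
step 3: x0=(1.4382, 1.1500) x1=(-0.8510, 0.1720) x2=(1.6429, 0.2600)
step 4: x0=(1.4476, 1.1431) x1=(-0.8413, 0.1626) x2=(1.6404, 0.2637)
step 5: x0=(1.4571, 1.1360) x1=(-0.8316, 0.1533) x2=(1.6379, 0.2676)
step 6: x0=(1.4666, 1.1288) x1=(-0.8219, 0.1439) x2=(1.6354, 0.2717)
step 7: x0=(1.4762, 1.1213) x1=(-0.8122, 0.1346) x2=(1.6328, 0.2761)
step 8: x0=(1.4858, 1.1137) x1=(-0.8026, 0.1252) x2=(1.6301, 0.2808)
step 9: x0=(1.4954, 1.1059) x1=(-0.7929, 0.1159) x2=(1.6274, 0.2858)
step 10: x0=(1.5051, 1.0978) x1=(-0.7832, 0.1065) x2=(1.6246, 0.2912)
step 11: x0=(1.5148, 1.0894) x1=(-0.7735, 0.0972) x2=(1.6218, 0.2969)
step 12: x0=(1.5246, 1.0807) x1=(-0.7638, 0.0878) x2=(1.6189, 0.3030)
step 13: x0=(1.5344, 1.0717) x1=(-0.7541, 0.0785) x2=(1.6160, 0.3097)
step 14: x0=(1.5442, 1.0624) x1=(-0.7445, 0.0691) x2=(1.6130, 0.3168)
step 15: x0=(1.5541, 1.0526) x1=(-0.7348, 0.0598) x2=(1.6099, 0.3245)
step 16: x0=(1.5640, 1.0425) x1=(-0.7251, 0.0504) x2=(1.6068, 0.3327)
step 17: x0=(1.5739, 1.0319) x1=(-0.7154, 0.0411) x2=(1.6037, 0.3416)
step 18: x0=(1.5838, 1.0208) x1=(-0.7057, 0.0317) x2=(1.6005, 0.3511)
step 19: x0=(1.5938, 1.0095) x1=(-0.6960, 0.0224) x2=(1.5974, 0.3611)
step 20: x0=(1.6037, 0.9980) x1=(-0.6864, 0.0130) x2=(1.5942, 0.3712)
step 21: x0=(1.6137, 0.9867) x1=(-0.6767, 0.0037) x2=(1.5910, 0.3810)
step 22: x0=(1.6237, 0.9766) x1=(-0.6670, -0.0057) x2=(1.5878, 0.3892)
step 23: x0=(1.6338, 0.9688) x1=(-0.6573, -0.0150) x2=(1.5843, 0.3942)
step 24: x0=(1.6443, 0.9644) x1=(-0.6476, -0.0244) x2=(1.5805, 0.3943)
step 25: x0=(1.6551, 0.9639) x1=(-0.6379, -0.0337) x2=(1.5760, 0.3890)
step 26: x0=(1.6664, 0.9664) x1=(-0.6283, -0.0431) x2=(1.5710, 0.3793)
step 27: x0=(1.6780, 0.9706) x1=(-0.6186, -0.0524) x2=(1.5655, 0.3672)
step 28: x0=(1.6897, 0.9756) x1=(-0.6089, -0.0618) x2=(1.5599, 0.3541)
step 29: x0=(1.7014, 0.9807) x1=(-0.5992, -0.0711) x2=(1.5542, 0.3408)
step 30: x0=(1.7131, 0.9856) x1=(-0.5895, -0.0805) x2=(1.5486, 0.3279)
step 31: x0=(1.7247, 0.9901) x1=(-0.5798, -0.0898) x2=(1.5431, 0.3154)
step 32: x0=(1.7361, 0.9941) x1=(-0.5701, -0.0992) x2=(1.5378, 0.3036)

yes, particle 0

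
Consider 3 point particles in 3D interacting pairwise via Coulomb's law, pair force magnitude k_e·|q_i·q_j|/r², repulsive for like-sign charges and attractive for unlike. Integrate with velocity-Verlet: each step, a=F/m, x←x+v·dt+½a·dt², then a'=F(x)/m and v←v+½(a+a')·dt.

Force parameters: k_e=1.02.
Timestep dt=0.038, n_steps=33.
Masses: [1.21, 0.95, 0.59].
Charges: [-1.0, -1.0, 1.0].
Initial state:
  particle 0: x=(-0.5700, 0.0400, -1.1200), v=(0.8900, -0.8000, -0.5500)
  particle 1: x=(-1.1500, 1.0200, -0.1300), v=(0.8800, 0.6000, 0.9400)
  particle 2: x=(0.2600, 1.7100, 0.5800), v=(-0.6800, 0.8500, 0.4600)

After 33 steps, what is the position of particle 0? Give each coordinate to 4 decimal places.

(0.5935, -1.0050, -1.8564)

step 0: x0=(-0.5700, 0.0400, -1.1200) x1=(-1.1500, 1.0200, -0.1300) x2=(0.2600, 1.7100, 0.5800)
step 1: x0=(-0.5360, 0.0095, -1.1410) x1=(-1.1165, 1.0431, -0.0939) x2=(0.2338, 1.7420, 0.5972)
step 2: x0=(-0.5019, -0.0212, -1.1622) x1=(-1.0827, 1.0669, -0.0573) x2=(0.2067, 1.7734, 0.6137)
step 3: x0=(-0.4675, -0.0521, -1.1836) x1=(-1.0487, 1.0913, -0.0199) x2=(0.1787, 1.8041, 0.6296)
step 4: x0=(-0.4329, -0.0831, -1.2051) x1=(-1.0144, 1.1163, 0.0180) x2=(0.1499, 1.8341, 0.6449)
step 5: x0=(-0.3982, -0.1143, -1.2268) x1=(-0.9796, 1.1420, 0.0565) x2=(0.1201, 1.8633, 0.6594)
step 6: x0=(-0.3633, -0.1455, -1.2486) x1=(-0.9445, 1.1683, 0.0957) x2=(0.0894, 1.8917, 0.6733)
step 7: x0=(-0.3283, -0.1769, -1.2706) x1=(-0.9089, 1.1953, 0.1354) x2=(0.0577, 1.9192, 0.6864)
step 8: x0=(-0.2933, -0.2084, -1.2926) x1=(-0.8727, 1.2231, 0.1758) x2=(0.0248, 1.9458, 0.6987)
step 9: x0=(-0.2581, -0.2399, -1.3147) x1=(-0.8359, 1.2516, 0.2168) x2=(-0.0091, 1.9712, 0.7101)
step 10: x0=(-0.2229, -0.2715, -1.3369) x1=(-0.7985, 1.2810, 0.2584) x2=(-0.0443, 1.9954, 0.7207)
step 11: x0=(-0.1876, -0.3032, -1.3592) x1=(-0.7604, 1.3113, 0.3008) x2=(-0.0807, 2.0181, 0.7303)
step 12: x0=(-0.1522, -0.3349, -1.3815) x1=(-0.7214, 1.3427, 0.3439) x2=(-0.1186, 2.0393, 0.7389)
step 13: x0=(-0.1168, -0.3667, -1.4039) x1=(-0.6816, 1.3753, 0.3877) x2=(-0.1579, 2.0585, 0.7463)
step 14: x0=(-0.0813, -0.3985, -1.4263) x1=(-0.6409, 1.4095, 0.4324) x2=(-0.1989, 2.0755, 0.7524)
step 15: x0=(-0.0459, -0.4303, -1.4488) x1=(-0.5991, 1.4453, 0.4781) x2=(-0.2416, 2.0897, 0.7572)
step 16: x0=(-0.0104, -0.4622, -1.4713) x1=(-0.5562, 1.4834, 0.5248) x2=(-0.2861, 2.1004, 0.7604)
step 17: x0=(0.0252, -0.4941, -1.4939) x1=(-0.5122, 1.5243, 0.5726) x2=(-0.3324, 2.1067, 0.7618)
step 18: x0=(0.0607, -0.5260, -1.5165) x1=(-0.4672, 1.5687, 0.6217) x2=(-0.3804, 2.1073, 0.7613)
step 19: x0=(0.0963, -0.5579, -1.5391) x1=(-0.4214, 1.6179, 0.6721) x2=(-0.4296, 2.1002, 0.7587)
step 20: x0=(0.1318, -0.5899, -1.5618) x1=(-0.3758, 1.6736, 0.7237) x2=(-0.4786, 2.0827, 0.7541)
step 21: x0=(0.1674, -0.6218, -1.5845) x1=(-0.3323, 1.7378, 0.7761) x2=(-0.5242, 2.0516, 0.7484)
step 22: x0=(0.2029, -0.6538, -1.6072) x1=(-0.2948, 1.8117, 0.8277) x2=(-0.5602, 2.0047, 0.7439)
step 23: x0=(0.2385, -0.6857, -1.6299) x1=(-0.2678, 1.8935, 0.8761) x2=(-0.5792, 1.9453, 0.7447)
step 24: x0=(0.2740, -0.7177, -1.6526) x1=(-0.2530, 1.9773, 0.9194) x2=(-0.5786, 1.8825, 0.7536)
step 25: x0=(0.3096, -0.7497, -1.6753) x1=(-0.2476, 2.0585, 0.9581) x2=(-0.5629, 1.8240, 0.7701)
step 26: x0=(0.3451, -0.7816, -1.6980) x1=(-0.2481, 2.1353, 0.9933) x2=(-0.5376, 1.7724, 0.7921)
step 27: x0=(0.3806, -0.8136, -1.7206) x1=(-0.2520, 2.2079, 1.0261) x2=(-0.5066, 1.7277, 0.8179)
step 28: x0=(0.4161, -0.8455, -1.7433) x1=(-0.2580, 2.2768, 1.0574) x2=(-0.4724, 1.6890, 0.8462)
step 29: x0=(0.4516, -0.8774, -1.7660) x1=(-0.2652, 2.3426, 1.0875) x2=(-0.4363, 1.6552, 0.8762)
step 30: x0=(0.4871, -0.9093, -1.7886) x1=(-0.2730, 2.4058, 1.1170) x2=(-0.3991, 1.6256, 0.9074)
step 31: x0=(0.5226, -0.9412, -1.8112) x1=(-0.2812, 2.4668, 1.1459) x2=(-0.3613, 1.5994, 0.9394)
step 32: x0=(0.5580, -0.9731, -1.8338) x1=(-0.2896, 2.5260, 1.1743) x2=(-0.3232, 1.5761, 0.9720)
step 33: x0=(0.5935, -1.0050, -1.8564) x1=(-0.2981, 2.5837, 1.2025) x2=(-0.2849, 1.5553, 1.0050)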